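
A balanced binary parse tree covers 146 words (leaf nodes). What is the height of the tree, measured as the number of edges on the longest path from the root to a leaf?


In a balanced binary tree with n leaves the deepest leaf is ceil(log2(n)) edges below the root.
log2(146) = 7.1898
ceil(7.1898) = 8
height (edges) = 8

8


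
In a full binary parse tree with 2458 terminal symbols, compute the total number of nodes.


Leaf nodes (terminals): 2458
Internal nodes = n - 1 = 2458 - 1 = 2457
Total = leaves + internal = 2458 + 2457 = 4915

4915


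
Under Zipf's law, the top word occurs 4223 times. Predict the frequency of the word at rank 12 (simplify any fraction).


Zipf's law: freq(rank) = f1 / rank
f1 = 4223, rank = 12
freq = 4223 / 12
GCD(4223, 12) = 1
Simplified: 4223/12

4223/12


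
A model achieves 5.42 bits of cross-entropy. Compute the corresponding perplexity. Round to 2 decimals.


Perplexity formula: PP = 2^H
H = 5.42
PP = 2^5.42
Decompose: 2^5.42 = 2^5 * 2^0.42
2^5 = 32, 2^0.42 ~ 1.3379276
PP ~ 32 * 1.3379276 = 42.8136832
Rounded to 2 decimals: 42.81

42.81


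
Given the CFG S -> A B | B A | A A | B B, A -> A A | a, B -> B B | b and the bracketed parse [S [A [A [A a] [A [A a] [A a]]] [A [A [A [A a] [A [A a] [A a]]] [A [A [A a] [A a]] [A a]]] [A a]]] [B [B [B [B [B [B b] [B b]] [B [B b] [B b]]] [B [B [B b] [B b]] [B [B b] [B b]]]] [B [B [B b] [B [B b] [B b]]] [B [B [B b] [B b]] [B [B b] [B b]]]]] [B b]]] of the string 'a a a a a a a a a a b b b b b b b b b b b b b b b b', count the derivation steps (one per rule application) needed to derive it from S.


Every bracketed nonterminal node [X ...] in the tree is produced by exactly one rule application.
Reading the tree off as a leftmost derivation:
  Step 1: S  =>  A B   (applied S -> A B)
  Step 2: A B  =>  A A B   (applied A -> A A)
  Step 3: A A B  =>  A A A B   (applied A -> A A)
  Step 4: A A A B  =>  a A A B   (applied A -> a)
  Step 5: a A A B  =>  a A A A B   (applied A -> A A)
  Step 6: a A A A B  =>  a a A A B   (applied A -> a)
  Step 7: a a A A B  =>  a a a A B   (applied A -> a)
  Step 8: a a a A B  =>  a a a A A B   (applied A -> A A)
  Step 9: a a a A A B  =>  a a a A A A B   (applied A -> A A)
  Step 10: a a a A A A B  =>  a a a A A A A B   (applied A -> A A)
  Step 11: a a a A A A A B  =>  a a a a A A A B   (applied A -> a)
  Step 12: a a a a A A A B  =>  a a a a A A A A B   (applied A -> A A)
  Step 13: a a a a A A A A B  =>  a a a a a A A A B   (applied A -> a)
  Step 14: a a a a a A A A B  =>  a a a a a a A A B   (applied A -> a)
  Step 15: a a a a a a A A B  =>  a a a a a a A A A B   (applied A -> A A)
  Step 16: a a a a a a A A A B  =>  a a a a a a A A A A B   (applied A -> A A)
  Step 17: a a a a a a A A A A B  =>  a a a a a a a A A A B   (applied A -> a)
  Step 18: a a a a a a a A A A B  =>  a a a a a a a a A A B   (applied A -> a)
  Step 19: a a a a a a a a A A B  =>  a a a a a a a a a A B   (applied A -> a)
  Step 20: a a a a a a a a a A B  =>  a a a a a a a a a a B   (applied A -> a)
  Step 21: a a a a a a a a a a B  =>  a a a a a a a a a a B B   (applied B -> B B)
  Step 22: a a a a a a a a a a B B  =>  a a a a a a a a a a B B B   (applied B -> B B)
  Step 23: a a a a a a a a a a B B B  =>  a a a a a a a a a a B B B B   (applied B -> B B)
  Step 24: a a a a a a a a a a B B B B  =>  a a a a a a a a a a B B B B B   (applied B -> B B)
  Step 25: a a a a a a a a a a B B B B B  =>  a a a a a a a a a a B B B B B B   (applied B -> B B)
  Step 26: a a a a a a a a a a B B B B B B  =>  a a a a a a a a a a b B B B B B   (applied B -> b)
  Step 27: a a a a a a a a a a b B B B B B  =>  a a a a a a a a a a b b B B B B   (applied B -> b)
  Step 28: a a a a a a a a a a b b B B B B  =>  a a a a a a a a a a b b B B B B B   (applied B -> B B)
  Step 29: a a a a a a a a a a b b B B B B B  =>  a a a a a a a a a a b b b B B B B   (applied B -> b)
  Step 30: a a a a a a a a a a b b b B B B B  =>  a a a a a a a a a a b b b b B B B   (applied B -> b)
  Step 31: a a a a a a a a a a b b b b B B B  =>  a a a a a a a a a a b b b b B B B B   (applied B -> B B)
  Step 32: a a a a a a a a a a b b b b B B B B  =>  a a a a a a a a a a b b b b B B B B B   (applied B -> B B)
  Step 33: a a a a a a a a a a b b b b B B B B B  =>  a a a a a a a a a a b b b b b B B B B   (applied B -> b)
  Step 34: a a a a a a a a a a b b b b b B B B B  =>  a a a a a a a a a a b b b b b b B B B   (applied B -> b)
  Step 35: a a a a a a a a a a b b b b b b B B B  =>  a a a a a a a a a a b b b b b b B B B B   (applied B -> B B)
  Step 36: a a a a a a a a a a b b b b b b B B B B  =>  a a a a a a a a a a b b b b b b b B B B   (applied B -> b)
  Step 37: a a a a a a a a a a b b b b b b b B B B  =>  a a a a a a a a a a b b b b b b b b B B   (applied B -> b)
  Step 38: a a a a a a a a a a b b b b b b b b B B  =>  a a a a a a a a a a b b b b b b b b B B B   (applied B -> B B)
  Step 39: a a a a a a a a a a b b b b b b b b B B B  =>  a a a a a a a a a a b b b b b b b b B B B B   (applied B -> B B)
  Step 40: a a a a a a a a a a b b b b b b b b B B B B  =>  a a a a a a a a a a b b b b b b b b b B B B   (applied B -> b)
  Step 41: a a a a a a a a a a b b b b b b b b b B B B  =>  a a a a a a a a a a b b b b b b b b b B B B B   (applied B -> B B)
  Step 42: a a a a a a a a a a b b b b b b b b b B B B B  =>  a a a a a a a a a a b b b b b b b b b b B B B   (applied B -> b)
  Step 43: a a a a a a a a a a b b b b b b b b b b B B B  =>  a a a a a a a a a a b b b b b b b b b b b B B   (applied B -> b)
  Step 44: a a a a a a a a a a b b b b b b b b b b b B B  =>  a a a a a a a a a a b b b b b b b b b b b B B B   (applied B -> B B)
  Step 45: a a a a a a a a a a b b b b b b b b b b b B B B  =>  a a a a a a a a a a b b b b b b b b b b b B B B B   (applied B -> B B)
  Step 46: a a a a a a a a a a b b b b b b b b b b b B B B B  =>  a a a a a a a a a a b b b b b b b b b b b b B B B   (applied B -> b)
  Step 47: a a a a a a a a a a b b b b b b b b b b b b B B B  =>  a a a a a a a a a a b b b b b b b b b b b b b B B   (applied B -> b)
  Step 48: a a a a a a a a a a b b b b b b b b b b b b b B B  =>  a a a a a a a a a a b b b b b b b b b b b b b B B B   (applied B -> B B)
  Step 49: a a a a a a a a a a b b b b b b b b b b b b b B B B  =>  a a a a a a a a a a b b b b b b b b b b b b b b B B   (applied B -> b)
  Step 50: a a a a a a a a a a b b b b b b b b b b b b b b B B  =>  a a a a a a a a a a b b b b b b b b b b b b b b b B   (applied B -> b)
  Step 51: a a a a a a a a a a b b b b b b b b b b b b b b b B  =>  a a a a a a a a a a b b b b b b b b b b b b b b b b   (applied B -> b)
Final yield: a a a a a a a a a a b b b b b b b b b b b b b b b b
Total rewrite steps: 51

51


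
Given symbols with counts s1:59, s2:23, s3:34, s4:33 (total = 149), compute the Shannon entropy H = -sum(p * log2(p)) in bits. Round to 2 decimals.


Computing entropy H = -sum(p_i * log2(p_i)):
  s1: p = 59/149 = 0.3960, -p*log2(p) = 0.5292
  s2: p = 23/149 = 0.1544, -p*log2(p) = 0.4161
  s3: p = 34/149 = 0.2282, -p*log2(p) = 0.4864
  s4: p = 33/149 = 0.2215, -p*log2(p) = 0.4817
H = sum of terms = 1.9134
Rounded to 2 decimals: 1.91

1.91


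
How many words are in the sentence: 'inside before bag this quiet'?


Counting words by splitting on spaces:
  Word 1: 'inside'
  Word 2: 'before'
  Word 3: 'bag'
  Word 4: 'this'
  Word 5: 'quiet'
Total words: 5

5


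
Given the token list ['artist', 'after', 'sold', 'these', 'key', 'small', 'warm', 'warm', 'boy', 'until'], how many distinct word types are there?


Listing all tokens and tracking unique types:
  Token 1: 'artist' -> NEW (unique so far: 1)
  Token 2: 'after' -> NEW (unique so far: 2)
  Token 3: 'sold' -> NEW (unique so far: 3)
  Token 4: 'these' -> NEW (unique so far: 4)
  Token 5: 'key' -> NEW (unique so far: 5)
  Token 6: 'small' -> NEW (unique so far: 6)
  Token 7: 'warm' -> NEW (unique so far: 7)
  Token 8: 'warm' -> duplicate (unique so far: 7)
  Token 9: 'boy' -> NEW (unique so far: 8)
  Token 10: 'until' -> NEW (unique so far: 9)
Unique types: ('after', 'artist', 'boy', 'key', 'small', 'sold', 'these', 'until', 'warm')
Vocabulary size: 9

9


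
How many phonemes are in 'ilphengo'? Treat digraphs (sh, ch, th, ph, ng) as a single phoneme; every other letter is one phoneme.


Parsing 'ilphengo' greedily, digraphs first:
  'i' -> vowel phoneme (phonemes so far: 1)
  'l' -> consonant phoneme (phonemes so far: 2)
  'ph' -> digraph (1 consonant phoneme) (phonemes so far: 3)
  'e' -> vowel phoneme (phonemes so far: 4)
  'ng' -> digraph (1 consonant phoneme) (phonemes so far: 5)
  'o' -> vowel phoneme (phonemes so far: 6)
Total phonemes: 6

6


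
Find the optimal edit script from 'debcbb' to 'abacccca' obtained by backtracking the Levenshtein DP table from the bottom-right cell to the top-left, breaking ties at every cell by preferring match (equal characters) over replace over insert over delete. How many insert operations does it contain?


Edit distance = 7. Backtracking from cell (6, 8) with preference match > replace > insert > delete,
then listing the resulting alignment 'debcbb' -> 'abacccca' left to right:
  Step 1: insert 'a' [insertion #1]
  Step 2: insert 'b' [insertion #2]
  Step 3: replace d->a
  Step 4: replace e->c
  Step 5: replace b->c
  Step 6: keep 'c'
  Step 7: replace b->c
  Step 8: replace b->a
Total insertions: 2

2


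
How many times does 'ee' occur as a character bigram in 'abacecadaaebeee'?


Scanning 'abacecadaaebeee' for bigram 'ee':
  Position 0: 'ab' -> no
  Position 1: 'ba' -> no
  Position 2: 'ac' -> no
  Position 3: 'ce' -> no
  Position 4: 'ec' -> no
  Position 5: 'ca' -> no
  Position 6: 'ad' -> no
  Position 7: 'da' -> no
  Position 8: 'aa' -> no
  Position 9: 'ae' -> no
  Position 10: 'eb' -> no
  Position 11: 'be' -> no
  Position 12: 'ee' -> MATCH
  Position 13: 'ee' -> MATCH
Total matches: 2

2


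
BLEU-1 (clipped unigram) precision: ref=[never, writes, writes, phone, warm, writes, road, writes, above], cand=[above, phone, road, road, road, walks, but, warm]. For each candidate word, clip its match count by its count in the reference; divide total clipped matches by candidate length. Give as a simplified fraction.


Reference word counts: {'above': 1, 'never': 1, 'phone': 1, 'road': 1, 'warm': 1, 'writes': 4}
Checking each candidate word (with clipping):
  'above' -> in reference (ref count 1, used 1/1) -> match (matches: 1)
  'phone' -> in reference (ref count 1, used 1/1) -> match (matches: 2)
  'road' -> in reference (ref count 1, used 1/1) -> match (matches: 3)
  'road' -> ref count 1 already used up (1/1) -> clipped, no match (matches: 3)
  'road' -> ref count 1 already used up (1/1) -> clipped, no match (matches: 3)
  'walks' -> not in reference -> no match (matches: 3)
  'but' -> not in reference -> no match (matches: 3)
  'warm' -> in reference (ref count 1, used 1/1) -> match (matches: 4)
Clipped matches: 4, Candidate length: 8
Precision = 4/8 = 1/2

1/2


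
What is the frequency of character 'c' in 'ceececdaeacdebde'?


Scanning 'ceececdaeacdebde' for 'c':
  Position 0: 'c' -> MATCH (count: 1)
  Position 3: 'c' -> MATCH (count: 2)
  Position 5: 'c' -> MATCH (count: 3)
  Position 10: 'c' -> MATCH (count: 4)
Total occurrences of 'c': 4

4


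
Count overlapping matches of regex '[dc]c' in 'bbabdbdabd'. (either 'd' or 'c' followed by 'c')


Pattern: [dc]c means either 'd' or 'c' followed by 'c'.
Scanning 'bbabdbdabd' position-by-position:
  Pos 0: window 'bb' -> no
  Pos 1: window 'ba' -> no
  Pos 2: window 'ab' -> no
  Pos 3: window 'bd' -> no
  Pos 4: window 'db' -> no
  Pos 5: window 'bd' -> no
  Pos 6: window 'da' -> no
  Pos 7: window 'ab' -> no
  Pos 8: window 'bd' -> no
  Pos 9: window 'd' -> no
Total matches: 0

0


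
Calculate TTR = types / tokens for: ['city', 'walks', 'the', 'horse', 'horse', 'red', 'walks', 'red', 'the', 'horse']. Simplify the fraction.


Tokens: 10
Unique types: ('city', 'horse', 'red', 'the', 'walks') = 5
TTR = 5/10
Simplify: divide both by 5 -> 1/2
TTR = 1/2

1/2


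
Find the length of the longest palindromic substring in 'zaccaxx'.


Scanning 'zaccaxx' for palindromic substrings.
Substring at positions 1-4: 'acca'.
Check: reverse('acca') = 'acca' -> palindrome confirmed.
Neighbouring characters ('z' / 'x') break symmetry, so it cannot extend further.
No longer palindromic substring exists; longest length = 4

4


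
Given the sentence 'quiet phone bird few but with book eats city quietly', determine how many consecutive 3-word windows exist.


Word trigrams from [10] words:
  Trigram 1: (quiet phone bird)
  Trigram 2: (phone bird few)
  Trigram 3: (bird few but)
  Trigram 4: (few but with)
  Trigram 5: (but with book)
  Trigram 6: (with book eats)
  Trigram 7: (book eats city)
  Trigram 8: (eats city quietly)
Total word trigrams: 10 - 2 = 8

8


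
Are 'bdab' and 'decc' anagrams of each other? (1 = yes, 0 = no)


Sort characters of 'bdab': 'abbd'
Sort characters of 'decc': 'ccde'
Sorted forms differ -> they are NOT anagrams
Result: 0

0


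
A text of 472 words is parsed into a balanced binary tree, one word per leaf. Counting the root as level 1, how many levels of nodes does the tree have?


In a balanced binary tree with n leaves the deepest leaf is ceil(log2(n)) edges below the root,
so counting node levels inclusive of root and leaves gives ceil(log2(n)) + 1 levels.
log2(472) = 8.8826
ceil(8.8826) = 9
levels = 9 + 1 = 10

10


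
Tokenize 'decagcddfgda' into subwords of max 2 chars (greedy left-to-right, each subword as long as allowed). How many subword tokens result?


'decagcddfgda' has 12 characters.
Chunking with max size 2:
  Chunk 1: 'de' (positions 0-1)
  Chunk 2: 'ca' (positions 2-3)
  Chunk 3: 'gc' (positions 4-5)
  Chunk 4: 'dd' (positions 6-7)
  Chunk 5: 'fg' (positions 8-9)
  Chunk 6: 'da' (positions 10-11)
Total chunks: ceil(12 / 2) = 6

6


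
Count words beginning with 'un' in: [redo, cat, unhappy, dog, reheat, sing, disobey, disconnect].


Checking each word for prefix 'un':
  'redo' -> no (count: 0)
  'cat' -> no (count: 0)
  'unhappy' -> YES, starts with 'un' (count: 1)
  'dog' -> no (count: 1)
  'reheat' -> no (count: 1)
  'sing' -> no (count: 1)
  'disobey' -> no (count: 1)
  'disconnect' -> no (count: 1)
Total with prefix 'un': 1

1


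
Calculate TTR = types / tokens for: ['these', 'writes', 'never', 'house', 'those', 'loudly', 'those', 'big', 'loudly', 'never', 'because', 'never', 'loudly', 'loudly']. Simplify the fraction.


Tokens: 14
Unique types: ('because', 'big', 'house', 'loudly', 'never', 'these', 'those', 'writes') = 8
TTR = 8/14
Simplify: divide both by 2 -> 4/7
TTR = 4/7

4/7


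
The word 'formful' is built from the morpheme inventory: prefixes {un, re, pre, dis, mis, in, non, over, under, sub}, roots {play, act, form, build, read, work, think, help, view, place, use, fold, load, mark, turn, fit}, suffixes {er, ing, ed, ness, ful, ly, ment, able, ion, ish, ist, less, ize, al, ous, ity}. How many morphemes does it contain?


Segmenting 'formful' against the inventory:
  'form' -> root (morpheme 1)
  'ful' -> suffix (morpheme 2)
Total morphemes: 2

2


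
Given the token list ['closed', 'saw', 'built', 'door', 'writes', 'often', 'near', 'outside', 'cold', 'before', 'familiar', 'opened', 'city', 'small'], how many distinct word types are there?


Listing all tokens and tracking unique types:
  Token 1: 'closed' -> NEW (unique so far: 1)
  Token 2: 'saw' -> NEW (unique so far: 2)
  Token 3: 'built' -> NEW (unique so far: 3)
  Token 4: 'door' -> NEW (unique so far: 4)
  Token 5: 'writes' -> NEW (unique so far: 5)
  Token 6: 'often' -> NEW (unique so far: 6)
  Token 7: 'near' -> NEW (unique so far: 7)
  Token 8: 'outside' -> NEW (unique so far: 8)
  Token 9: 'cold' -> NEW (unique so far: 9)
  Token 10: 'before' -> NEW (unique so far: 10)
  Token 11: 'familiar' -> NEW (unique so far: 11)
  Token 12: 'opened' -> NEW (unique so far: 12)
  Token 13: 'city' -> NEW (unique so far: 13)
  Token 14: 'small' -> NEW (unique so far: 14)
Unique types: ('before', 'built', 'city', 'closed', 'cold', 'door', 'familiar', 'near', 'often', 'opened', 'outside', 'saw', 'small', 'writes')
Vocabulary size: 14

14


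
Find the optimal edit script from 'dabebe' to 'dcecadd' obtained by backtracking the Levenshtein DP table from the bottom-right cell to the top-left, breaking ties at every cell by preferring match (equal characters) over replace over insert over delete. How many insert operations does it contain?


Edit distance = 6. Backtracking from cell (6, 7) with preference match > replace > insert > delete,
then listing the resulting alignment 'dabebe' -> 'dcecadd' left to right:
  Step 1: keep 'd'
  Step 2: insert 'c' [insertion #1]
  Step 3: replace a->e
  Step 4: replace b->c
  Step 5: replace e->a
  Step 6: replace b->d
  Step 7: replace e->d
Total insertions: 1

1


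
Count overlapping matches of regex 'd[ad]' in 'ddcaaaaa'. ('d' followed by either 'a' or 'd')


Pattern: d[ad] means 'd' followed by either 'a' or 'd'.
Scanning 'ddcaaaaa' position-by-position:
  Pos 0: window 'dd' -> MATCH
  Pos 1: window 'dc' -> no
  Pos 2: window 'ca' -> no
  Pos 3: window 'aa' -> no
  Pos 4: window 'aa' -> no
  Pos 5: window 'aa' -> no
  Pos 6: window 'aa' -> no
  Pos 7: window 'a' -> no
Total matches: 1

1


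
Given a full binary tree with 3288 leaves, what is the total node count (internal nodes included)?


Leaf nodes (terminals): 3288
Internal nodes = n - 1 = 3288 - 1 = 3287
Total = leaves + internal = 3288 + 3287 = 6575

6575


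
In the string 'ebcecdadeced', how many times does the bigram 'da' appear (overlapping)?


Scanning 'ebcecdadeced' for bigram 'da':
  Position 0: 'eb' -> no
  Position 1: 'bc' -> no
  Position 2: 'ce' -> no
  Position 3: 'ec' -> no
  Position 4: 'cd' -> no
  Position 5: 'da' -> MATCH
  Position 6: 'ad' -> no
  Position 7: 'de' -> no
  Position 8: 'ec' -> no
  Position 9: 'ce' -> no
  Position 10: 'ed' -> no
Total matches: 1

1


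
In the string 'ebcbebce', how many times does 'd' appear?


Scanning 'ebcbebce' for 'd':
  No matches found.
Total occurrences of 'd': 0

0


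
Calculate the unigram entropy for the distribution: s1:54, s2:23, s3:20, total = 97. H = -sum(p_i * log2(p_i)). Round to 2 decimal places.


Computing entropy H = -sum(p_i * log2(p_i)):
  s1: p = 54/97 = 0.5567, -p*log2(p) = 0.4704
  s2: p = 23/97 = 0.2371, -p*log2(p) = 0.4923
  s3: p = 20/97 = 0.2062, -p*log2(p) = 0.4697
H = sum of terms = 1.4324
Rounded to 2 decimals: 1.43

1.43


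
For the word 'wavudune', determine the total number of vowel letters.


Scanning each character of 'wavudune':
  Position 1: 'w' -> consonant (running count: 0)
  Position 2: 'a' -> vowel (running count: 1)
  Position 3: 'v' -> consonant (running count: 1)
  Position 4: 'u' -> vowel (running count: 2)
  Position 5: 'd' -> consonant (running count: 2)
  Position 6: 'u' -> vowel (running count: 3)
  Position 7: 'n' -> consonant (running count: 3)
  Position 8: 'e' -> vowel (running count: 4)
Total vowels: 4

4


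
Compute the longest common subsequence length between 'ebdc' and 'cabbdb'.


DP table for LCS of 'ebdc' and 'cabbdb':
       c  a  b  b  d  b
    0  0  0  0  0  0  0
  e 0  0  0  0  0  0  0
  b 0  0  0  1  1  1  1
  d 0  0  0  1  1  2  2
  c 0  1  1  1  1  2  2
LCS: 'bd'
LCS length = 2

2


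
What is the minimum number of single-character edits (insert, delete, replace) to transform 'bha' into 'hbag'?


Building DP table for s1='bha' (len 3) and s2='hbag' (len 4):
       h  b  a  g
    0  1  2  3  4
  b 1  1  1  2  3
  h 2  1  2  2  3
  a 3  2  2  2  3
Edit distance = dp[3][4] = 3

3


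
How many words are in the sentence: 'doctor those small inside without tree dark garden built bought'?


Counting words by splitting on spaces:
  Word 1: 'doctor'
  Word 2: 'those'
  Word 3: 'small'
  Word 4: 'inside'
  Word 5: 'without'
  Word 6: 'tree'
  Word 7: 'dark'
  Word 8: 'garden'
  Word 9: 'built'
  Word 10: 'bought'
Total words: 10

10


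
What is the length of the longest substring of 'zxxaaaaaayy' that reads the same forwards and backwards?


Scanning 'zxxaaaaaayy' for palindromic substrings.
Substring at positions 3-8: 'aaaaaa'.
Check: reverse('aaaaaa') = 'aaaaaa' -> palindrome confirmed.
Neighbouring characters ('x' / 'y') break symmetry, so it cannot extend further.
No longer palindromic substring exists; longest length = 6

6


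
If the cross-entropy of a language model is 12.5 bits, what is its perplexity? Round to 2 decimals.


Perplexity formula: PP = 2^H
H = 12.5
PP = 2^12.5
Decompose: 2^12.5 = 2^12 * 2^0.5 = 2^12 * sqrt(2)
2^12 = 4096, sqrt(2) ~ 1.4142136
PP ~ 4096 * 1.4142136 = 5792.6189056
Rounded to 2 decimals: 5792.62

5792.62


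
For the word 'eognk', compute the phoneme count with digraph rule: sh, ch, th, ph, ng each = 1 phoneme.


Parsing 'eognk' greedily, digraphs first:
  'e' -> vowel phoneme (phonemes so far: 1)
  'o' -> vowel phoneme (phonemes so far: 2)
  'g' -> consonant phoneme (phonemes so far: 3)
  'n' -> consonant phoneme (phonemes so far: 4)
  'k' -> consonant phoneme (phonemes so far: 5)
Total phonemes: 5

5


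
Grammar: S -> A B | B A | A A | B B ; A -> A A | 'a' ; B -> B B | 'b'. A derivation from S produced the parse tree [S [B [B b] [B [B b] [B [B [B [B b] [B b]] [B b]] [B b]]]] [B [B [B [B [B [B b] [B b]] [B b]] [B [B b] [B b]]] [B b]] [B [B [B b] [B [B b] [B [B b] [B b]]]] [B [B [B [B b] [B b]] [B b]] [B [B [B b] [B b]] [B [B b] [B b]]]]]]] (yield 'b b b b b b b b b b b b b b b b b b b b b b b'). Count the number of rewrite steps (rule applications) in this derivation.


Every bracketed nonterminal node [X ...] in the tree is produced by exactly one rule application.
Reading the tree off as a leftmost derivation:
  Step 1: S  =>  B B   (applied S -> B B)
  Step 2: B B  =>  B B B   (applied B -> B B)
  Step 3: B B B  =>  b B B   (applied B -> b)
  Step 4: b B B  =>  b B B B   (applied B -> B B)
  Step 5: b B B B  =>  b b B B   (applied B -> b)
  Step 6: b b B B  =>  b b B B B   (applied B -> B B)
  Step 7: b b B B B  =>  b b B B B B   (applied B -> B B)
  Step 8: b b B B B B  =>  b b B B B B B   (applied B -> B B)
  Step 9: b b B B B B B  =>  b b b B B B B   (applied B -> b)
  Step 10: b b b B B B B  =>  b b b b B B B   (applied B -> b)
  Step 11: b b b b B B B  =>  b b b b b B B   (applied B -> b)
  Step 12: b b b b b B B  =>  b b b b b b B   (applied B -> b)
  Step 13: b b b b b b B  =>  b b b b b b B B   (applied B -> B B)
  Step 14: b b b b b b B B  =>  b b b b b b B B B   (applied B -> B B)
  Step 15: b b b b b b B B B  =>  b b b b b b B B B B   (applied B -> B B)
  Step 16: b b b b b b B B B B  =>  b b b b b b B B B B B   (applied B -> B B)
  Step 17: b b b b b b B B B B B  =>  b b b b b b B B B B B B   (applied B -> B B)
  Step 18: b b b b b b B B B B B B  =>  b b b b b b b B B B B B   (applied B -> b)
  Step 19: b b b b b b b B B B B B  =>  b b b b b b b b B B B B   (applied B -> b)
  Step 20: b b b b b b b b B B B B  =>  b b b b b b b b b B B B   (applied B -> b)
  Step 21: b b b b b b b b b B B B  =>  b b b b b b b b b B B B B   (applied B -> B B)
  Step 22: b b b b b b b b b B B B B  =>  b b b b b b b b b b B B B   (applied B -> b)
  Step 23: b b b b b b b b b b B B B  =>  b b b b b b b b b b b B B   (applied B -> b)
  Step 24: b b b b b b b b b b b B B  =>  b b b b b b b b b b b b B   (applied B -> b)
  Step 25: b b b b b b b b b b b b B  =>  b b b b b b b b b b b b B B   (applied B -> B B)
  Step 26: b b b b b b b b b b b b B B  =>  b b b b b b b b b b b b B B B   (applied B -> B B)
  Step 27: b b b b b b b b b b b b B B B  =>  b b b b b b b b b b b b b B B   (applied B -> b)
  Step 28: b b b b b b b b b b b b b B B  =>  b b b b b b b b b b b b b B B B   (applied B -> B B)
  Step 29: b b b b b b b b b b b b b B B B  =>  b b b b b b b b b b b b b b B B   (applied B -> b)
  Step 30: b b b b b b b b b b b b b b B B  =>  b b b b b b b b b b b b b b B B B   (applied B -> B B)
  Step 31: b b b b b b b b b b b b b b B B B  =>  b b b b b b b b b b b b b b b B B   (applied B -> b)
  Step 32: b b b b b b b b b b b b b b b B B  =>  b b b b b b b b b b b b b b b b B   (applied B -> b)
  Step 33: b b b b b b b b b b b b b b b b B  =>  b b b b b b b b b b b b b b b b B B   (applied B -> B B)
  Step 34: b b b b b b b b b b b b b b b b B B  =>  b b b b b b b b b b b b b b b b B B B   (applied B -> B B)
  Step 35: b b b b b b b b b b b b b b b b B B B  =>  b b b b b b b b b b b b b b b b B B B B   (applied B -> B B)
  Step 36: b b b b b b b b b b b b b b b b B B B B  =>  b b b b b b b b b b b b b b b b b B B B   (applied B -> b)
  Step 37: b b b b b b b b b b b b b b b b b B B B  =>  b b b b b b b b b b b b b b b b b b B B   (applied B -> b)
  Step 38: b b b b b b b b b b b b b b b b b b B B  =>  b b b b b b b b b b b b b b b b b b b B   (applied B -> b)
  Step 39: b b b b b b b b b b b b b b b b b b b B  =>  b b b b b b b b b b b b b b b b b b b B B   (applied B -> B B)
  Step 40: b b b b b b b b b b b b b b b b b b b B B  =>  b b b b b b b b b b b b b b b b b b b B B B   (applied B -> B B)
  Step 41: b b b b b b b b b b b b b b b b b b b B B B  =>  b b b b b b b b b b b b b b b b b b b b B B   (applied B -> b)
  Step 42: b b b b b b b b b b b b b b b b b b b b B B  =>  b b b b b b b b b b b b b b b b b b b b b B   (applied B -> b)
  Step 43: b b b b b b b b b b b b b b b b b b b b b B  =>  b b b b b b b b b b b b b b b b b b b b b B B   (applied B -> B B)
  Step 44: b b b b b b b b b b b b b b b b b b b b b B B  =>  b b b b b b b b b b b b b b b b b b b b b b B   (applied B -> b)
  Step 45: b b b b b b b b b b b b b b b b b b b b b b B  =>  b b b b b b b b b b b b b b b b b b b b b b b   (applied B -> b)
Final yield: b b b b b b b b b b b b b b b b b b b b b b b
Total rewrite steps: 45

45


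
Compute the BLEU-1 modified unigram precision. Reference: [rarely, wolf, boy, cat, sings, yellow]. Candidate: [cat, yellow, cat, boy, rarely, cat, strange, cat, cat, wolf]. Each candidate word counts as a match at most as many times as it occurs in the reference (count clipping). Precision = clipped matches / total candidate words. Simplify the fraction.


Reference word counts: {'boy': 1, 'cat': 1, 'rarely': 1, 'sings': 1, 'wolf': 1, 'yellow': 1}
Checking each candidate word (with clipping):
  'cat' -> in reference (ref count 1, used 1/1) -> match (matches: 1)
  'yellow' -> in reference (ref count 1, used 1/1) -> match (matches: 2)
  'cat' -> ref count 1 already used up (1/1) -> clipped, no match (matches: 2)
  'boy' -> in reference (ref count 1, used 1/1) -> match (matches: 3)
  'rarely' -> in reference (ref count 1, used 1/1) -> match (matches: 4)
  'cat' -> ref count 1 already used up (1/1) -> clipped, no match (matches: 4)
  'strange' -> not in reference -> no match (matches: 4)
  'cat' -> ref count 1 already used up (1/1) -> clipped, no match (matches: 4)
  'cat' -> ref count 1 already used up (1/1) -> clipped, no match (matches: 4)
  'wolf' -> in reference (ref count 1, used 1/1) -> match (matches: 5)
Clipped matches: 5, Candidate length: 10
Precision = 5/10 = 1/2

1/2


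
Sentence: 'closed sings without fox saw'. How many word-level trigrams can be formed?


Word trigrams from [5] words:
  Trigram 1: (closed sings without)
  Trigram 2: (sings without fox)
  Trigram 3: (without fox saw)
Total word trigrams: 5 - 2 = 3

3


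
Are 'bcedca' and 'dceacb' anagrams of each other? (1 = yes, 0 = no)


Sort characters of 'bcedca': 'abccde'
Sort characters of 'dceacb': 'abccde'
Sorted forms match -> they ARE anagrams
Result: 1

1


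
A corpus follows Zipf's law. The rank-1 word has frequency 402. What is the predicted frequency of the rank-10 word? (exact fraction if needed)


Zipf's law: freq(rank) = f1 / rank
f1 = 402, rank = 10
freq = 402 / 10
GCD(402, 10) = 2
Simplified: 201/5

201/5


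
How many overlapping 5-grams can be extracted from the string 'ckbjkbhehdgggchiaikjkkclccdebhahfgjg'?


String 'ckbjkbhehdgggchiaikjkkclccdebhahfgjg' has length L = 36.
Number of overlapping n-grams = L - n + 1
Substituting: 36 - 5 + 1 = 32

32


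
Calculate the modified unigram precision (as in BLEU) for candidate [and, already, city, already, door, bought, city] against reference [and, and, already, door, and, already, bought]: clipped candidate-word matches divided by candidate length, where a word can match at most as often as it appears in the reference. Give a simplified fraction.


Reference word counts: {'already': 2, 'and': 3, 'bought': 1, 'door': 1}
Checking each candidate word (with clipping):
  'and' -> in reference (ref count 3, used 1/3) -> match (matches: 1)
  'already' -> in reference (ref count 2, used 1/2) -> match (matches: 2)
  'city' -> not in reference -> no match (matches: 2)
  'already' -> in reference (ref count 2, used 2/2) -> match (matches: 3)
  'door' -> in reference (ref count 1, used 1/1) -> match (matches: 4)
  'bought' -> in reference (ref count 1, used 1/1) -> match (matches: 5)
  'city' -> not in reference -> no match (matches: 5)
Clipped matches: 5, Candidate length: 7
Precision = 5/7

5/7


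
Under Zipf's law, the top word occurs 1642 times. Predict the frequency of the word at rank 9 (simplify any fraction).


Zipf's law: freq(rank) = f1 / rank
f1 = 1642, rank = 9
freq = 1642 / 9
GCD(1642, 9) = 1
Simplified: 1642/9

1642/9


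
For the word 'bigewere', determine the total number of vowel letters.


Scanning each character of 'bigewere':
  Position 1: 'b' -> consonant (running count: 0)
  Position 2: 'i' -> vowel (running count: 1)
  Position 3: 'g' -> consonant (running count: 1)
  Position 4: 'e' -> vowel (running count: 2)
  Position 5: 'w' -> consonant (running count: 2)
  Position 6: 'e' -> vowel (running count: 3)
  Position 7: 'r' -> consonant (running count: 3)
  Position 8: 'e' -> vowel (running count: 4)
Total vowels: 4

4


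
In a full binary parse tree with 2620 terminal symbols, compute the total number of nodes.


Leaf nodes (terminals): 2620
Internal nodes = n - 1 = 2620 - 1 = 2619
Total = leaves + internal = 2620 + 2619 = 5239

5239


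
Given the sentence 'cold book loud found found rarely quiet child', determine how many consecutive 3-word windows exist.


Word trigrams from [8] words:
  Trigram 1: (cold book loud)
  Trigram 2: (book loud found)
  Trigram 3: (loud found found)
  Trigram 4: (found found rarely)
  Trigram 5: (found rarely quiet)
  Trigram 6: (rarely quiet child)
Total word trigrams: 8 - 2 = 6

6


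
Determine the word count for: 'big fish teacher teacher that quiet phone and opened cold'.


Counting words by splitting on spaces:
  Word 1: 'big'
  Word 2: 'fish'
  Word 3: 'teacher'
  Word 4: 'teacher'
  Word 5: 'that'
  Word 6: 'quiet'
  Word 7: 'phone'
  Word 8: 'and'
  Word 9: 'opened'
  Word 10: 'cold'
Total words: 10

10


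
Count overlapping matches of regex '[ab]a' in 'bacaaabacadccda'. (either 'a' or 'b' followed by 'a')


Pattern: [ab]a means either 'a' or 'b' followed by 'a'.
Scanning 'bacaaabacadccda' position-by-position:
  Pos 0: window 'ba' -> MATCH
  Pos 1: window 'ac' -> no
  Pos 2: window 'ca' -> no
  Pos 3: window 'aa' -> MATCH
  Pos 4: window 'aa' -> MATCH
  Pos 5: window 'ab' -> no
  Pos 6: window 'ba' -> MATCH
  Pos 7: window 'ac' -> no
  Pos 8: window 'ca' -> no
  Pos 9: window 'ad' -> no
  Pos 10: window 'dc' -> no
  Pos 11: window 'cc' -> no
  Pos 12: window 'cd' -> no
  Pos 13: window 'da' -> no
  Pos 14: window 'a' -> no
Total matches: 4

4


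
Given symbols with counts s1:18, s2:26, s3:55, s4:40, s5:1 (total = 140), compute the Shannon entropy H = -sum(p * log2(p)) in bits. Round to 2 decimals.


Computing entropy H = -sum(p_i * log2(p_i)):
  s1: p = 18/140 = 0.1286, -p*log2(p) = 0.3805
  s2: p = 26/140 = 0.1857, -p*log2(p) = 0.4511
  s3: p = 55/140 = 0.3929, -p*log2(p) = 0.5295
  s4: p = 40/140 = 0.2857, -p*log2(p) = 0.5164
  s5: p = 1/140 = 0.0071, -p*log2(p) = 0.0509
H = sum of terms = 1.9284
Rounded to 2 decimals: 1.93

1.93


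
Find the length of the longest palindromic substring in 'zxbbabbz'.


Scanning 'zxbbabbz' for palindromic substrings.
Substring at positions 2-6: 'bbabb'.
Check: reverse('bbabb') = 'bbabb' -> palindrome confirmed.
Neighbouring characters ('x' / 'z') break symmetry, so it cannot extend further.
No longer palindromic substring exists; longest length = 5

5


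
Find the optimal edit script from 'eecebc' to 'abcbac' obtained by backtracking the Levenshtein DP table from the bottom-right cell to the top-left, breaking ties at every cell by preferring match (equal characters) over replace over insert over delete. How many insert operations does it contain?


Edit distance = 4. Backtracking from cell (6, 6) with preference match > replace > insert > delete,
then listing the resulting alignment 'eecebc' -> 'abcbac' left to right:
  Step 1: replace e->a
  Step 2: replace e->b
  Step 3: keep 'c'
  Step 4: replace e->b
  Step 5: replace b->a
  Step 6: keep 'c'
Total insertions: 0

0


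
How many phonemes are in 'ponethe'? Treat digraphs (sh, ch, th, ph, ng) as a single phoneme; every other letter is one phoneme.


Parsing 'ponethe' greedily, digraphs first:
  'p' -> consonant phoneme (phonemes so far: 1)
  'o' -> vowel phoneme (phonemes so far: 2)
  'n' -> consonant phoneme (phonemes so far: 3)
  'e' -> vowel phoneme (phonemes so far: 4)
  'th' -> digraph (1 consonant phoneme) (phonemes so far: 5)
  'e' -> vowel phoneme (phonemes so far: 6)
Total phonemes: 6

6


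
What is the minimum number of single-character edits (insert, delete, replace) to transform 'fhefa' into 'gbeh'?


Building DP table for s1='fhefa' (len 5) and s2='gbeh' (len 4):
       g  b  e  h
    0  1  2  3  4
  f 1  1  2  3  4
  h 2  2  2  3  3
  e 3  3  3  2  3
  f 4  4  4  3  3
  a 5  5  5  4  4
Edit distance = dp[5][4] = 4

4


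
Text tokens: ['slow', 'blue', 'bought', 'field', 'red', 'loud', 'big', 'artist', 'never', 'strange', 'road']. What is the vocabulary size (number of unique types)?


Listing all tokens and tracking unique types:
  Token 1: 'slow' -> NEW (unique so far: 1)
  Token 2: 'blue' -> NEW (unique so far: 2)
  Token 3: 'bought' -> NEW (unique so far: 3)
  Token 4: 'field' -> NEW (unique so far: 4)
  Token 5: 'red' -> NEW (unique so far: 5)
  Token 6: 'loud' -> NEW (unique so far: 6)
  Token 7: 'big' -> NEW (unique so far: 7)
  Token 8: 'artist' -> NEW (unique so far: 8)
  Token 9: 'never' -> NEW (unique so far: 9)
  Token 10: 'strange' -> NEW (unique so far: 10)
  Token 11: 'road' -> NEW (unique so far: 11)
Unique types: ('artist', 'big', 'blue', 'bought', 'field', 'loud', 'never', 'red', 'road', 'slow', 'strange')
Vocabulary size: 11

11


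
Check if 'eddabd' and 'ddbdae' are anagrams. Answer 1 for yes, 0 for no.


Sort characters of 'eddabd': 'abddde'
Sort characters of 'ddbdae': 'abddde'
Sorted forms match -> they ARE anagrams
Result: 1

1


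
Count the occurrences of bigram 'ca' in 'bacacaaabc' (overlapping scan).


Scanning 'bacacaaabc' for bigram 'ca':
  Position 0: 'ba' -> no
  Position 1: 'ac' -> no
  Position 2: 'ca' -> MATCH
  Position 3: 'ac' -> no
  Position 4: 'ca' -> MATCH
  Position 5: 'aa' -> no
  Position 6: 'aa' -> no
  Position 7: 'ab' -> no
  Position 8: 'bc' -> no
Total matches: 2

2


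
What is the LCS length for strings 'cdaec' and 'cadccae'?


DP table for LCS of 'cdaec' and 'cadccae':
       c  a  d  c  c  a  e
    0  0  0  0  0  0  0  0
  c 0  1  1  1  1  1  1  1
  d 0  1  1  2  2  2  2  2
  a 0  1  2  2  2  2  3  3
  e 0  1  2  2  2  2  3  4
  c 0  1  2  2  3  3  3  4
LCS: 'cdae'
LCS length = 4

4


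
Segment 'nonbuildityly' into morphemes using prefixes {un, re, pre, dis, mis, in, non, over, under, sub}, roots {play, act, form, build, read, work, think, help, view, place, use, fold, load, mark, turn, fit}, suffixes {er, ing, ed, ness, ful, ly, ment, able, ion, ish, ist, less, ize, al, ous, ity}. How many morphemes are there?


Segmenting 'nonbuildityly' against the inventory:
  'non' -> prefix (morpheme 1)
  'build' -> root (morpheme 2)
  'ity' -> suffix (morpheme 3)
  'ly' -> suffix (morpheme 4)
Total morphemes: 4

4


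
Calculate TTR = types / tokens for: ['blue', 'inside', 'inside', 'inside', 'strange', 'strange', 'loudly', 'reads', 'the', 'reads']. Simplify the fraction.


Tokens: 10
Unique types: ('blue', 'inside', 'loudly', 'reads', 'strange', 'the') = 6
TTR = 6/10
Simplify: divide both by 2 -> 3/5
TTR = 3/5

3/5


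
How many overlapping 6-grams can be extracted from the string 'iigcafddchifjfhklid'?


String 'iigcafddchifjfhklid' has length L = 19.
Number of overlapping n-grams = L - n + 1
Substituting: 19 - 6 + 1 = 14

14


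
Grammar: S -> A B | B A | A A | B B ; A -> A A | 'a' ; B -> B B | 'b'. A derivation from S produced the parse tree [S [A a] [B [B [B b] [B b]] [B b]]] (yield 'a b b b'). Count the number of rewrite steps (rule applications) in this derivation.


Every bracketed nonterminal node [X ...] in the tree is produced by exactly one rule application.
Reading the tree off as a leftmost derivation:
  Step 1: S  =>  A B   (applied S -> A B)
  Step 2: A B  =>  a B   (applied A -> a)
  Step 3: a B  =>  a B B   (applied B -> B B)
  Step 4: a B B  =>  a B B B   (applied B -> B B)
  Step 5: a B B B  =>  a b B B   (applied B -> b)
  Step 6: a b B B  =>  a b b B   (applied B -> b)
  Step 7: a b b B  =>  a b b b   (applied B -> b)
Final yield: a b b b
Total rewrite steps: 7

7


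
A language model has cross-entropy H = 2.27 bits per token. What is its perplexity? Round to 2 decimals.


Perplexity formula: PP = 2^H
H = 2.27
PP = 2^2.27
Decompose: 2^2.27 = 2^2 * 2^0.27
2^2 = 4, 2^0.27 ~ 1.2058078
PP ~ 4 * 1.2058078 = 4.8232312
Rounded to 2 decimals: 4.82

4.82


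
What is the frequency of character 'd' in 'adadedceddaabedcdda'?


Scanning 'adadedceddaabedcdda' for 'd':
  Position 1: 'd' -> MATCH (count: 1)
  Position 3: 'd' -> MATCH (count: 2)
  Position 5: 'd' -> MATCH (count: 3)
  Position 8: 'd' -> MATCH (count: 4)
  Position 9: 'd' -> MATCH (count: 5)
  Position 14: 'd' -> MATCH (count: 6)
  Position 16: 'd' -> MATCH (count: 7)
  Position 17: 'd' -> MATCH (count: 8)
Total occurrences of 'd': 8

8


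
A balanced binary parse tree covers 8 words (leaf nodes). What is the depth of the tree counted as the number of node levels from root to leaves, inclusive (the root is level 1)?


In a balanced binary tree with n leaves the deepest leaf is ceil(log2(n)) edges below the root,
so counting node levels inclusive of root and leaves gives ceil(log2(n)) + 1 levels.
log2(8) = 3.0000
ceil(3.0000) = 3
levels = 3 + 1 = 4

4


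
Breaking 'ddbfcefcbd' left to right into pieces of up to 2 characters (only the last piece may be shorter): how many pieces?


'ddbfcefcbd' has 10 characters.
Chunking with max size 2:
  Chunk 1: 'dd' (positions 0-1)
  Chunk 2: 'bf' (positions 2-3)
  Chunk 3: 'ce' (positions 4-5)
  Chunk 4: 'fc' (positions 6-7)
  Chunk 5: 'bd' (positions 8-9)
Total chunks: ceil(10 / 2) = 5

5


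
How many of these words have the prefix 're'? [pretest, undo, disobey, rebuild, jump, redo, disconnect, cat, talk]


Checking each word for prefix 're':
  'pretest' -> no (count: 0)
  'undo' -> no (count: 0)
  'disobey' -> no (count: 0)
  'rebuild' -> YES, starts with 're' (count: 1)
  'jump' -> no (count: 1)
  'redo' -> YES, starts with 're' (count: 2)
  'disconnect' -> no (count: 2)
  'cat' -> no (count: 2)
  'talk' -> no (count: 2)
Total with prefix 're': 2

2


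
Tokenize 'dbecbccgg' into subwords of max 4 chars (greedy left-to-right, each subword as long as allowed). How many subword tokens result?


'dbecbccgg' has 9 characters.
Chunking with max size 4:
  Chunk 1: 'dbec' (positions 0-3)
  Chunk 2: 'bccg' (positions 4-7)
  Chunk 3: 'g' (positions 8-8)
Total chunks: ceil(9 / 4) = 3

3


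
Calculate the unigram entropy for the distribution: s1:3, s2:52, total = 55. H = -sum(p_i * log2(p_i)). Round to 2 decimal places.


Computing entropy H = -sum(p_i * log2(p_i)):
  s1: p = 3/55 = 0.0545, -p*log2(p) = 0.2289
  s2: p = 52/55 = 0.9455, -p*log2(p) = 0.0765
H = sum of terms = 0.3054
Rounded to 2 decimals: 0.31

0.31


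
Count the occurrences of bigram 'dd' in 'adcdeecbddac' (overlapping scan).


Scanning 'adcdeecbddac' for bigram 'dd':
  Position 0: 'ad' -> no
  Position 1: 'dc' -> no
  Position 2: 'cd' -> no
  Position 3: 'de' -> no
  Position 4: 'ee' -> no
  Position 5: 'ec' -> no
  Position 6: 'cb' -> no
  Position 7: 'bd' -> no
  Position 8: 'dd' -> MATCH
  Position 9: 'da' -> no
  Position 10: 'ac' -> no
Total matches: 1

1
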